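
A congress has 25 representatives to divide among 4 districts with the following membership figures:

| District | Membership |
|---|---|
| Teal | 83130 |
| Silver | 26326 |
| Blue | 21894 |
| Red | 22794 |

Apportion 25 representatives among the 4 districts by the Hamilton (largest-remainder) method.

Teal: 13, Silver: 4, Blue: 4, Red: 4

Total 154144; standard divisor 154144/25 ≈ 6165.76.
Standard quotas: Teal 13.4825, Silver 4.2697, Blue 3.5509, Red 3.6969.
Lower quotas: Teal 13, Silver 4, Blue 3, Red 3 (sum 23, leaving 2 seats).
Remainders in descending order: Red 0.6969, Blue 0.5509, Teal 0.4825, Silver 0.2697.
Largest remainders: Red, Blue receive the extra seats.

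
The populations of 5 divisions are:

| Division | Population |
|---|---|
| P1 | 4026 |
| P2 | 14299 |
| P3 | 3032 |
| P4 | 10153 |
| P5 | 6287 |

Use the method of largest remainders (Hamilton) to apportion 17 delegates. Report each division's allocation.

P1 2; P2 6; P3 1; P4 5; P5 3

Standard divisor: 37797 ÷ 17 ≈ 2223.353.
Standard quotas: P1 1.8108, P2 6.4313, P3 1.3637, P4 4.5665, P5 2.8277.
Lower quotas: P1 1, P2 6, P3 1, P4 4, P5 2 (sum 14, leaving 3 seats).
Remainders in descending order: P5 0.8277, P1 0.8108, P4 0.5665, P2 0.4313, P3 0.3637.
Largest remainders: P5, P1, P4 receive the extra seats.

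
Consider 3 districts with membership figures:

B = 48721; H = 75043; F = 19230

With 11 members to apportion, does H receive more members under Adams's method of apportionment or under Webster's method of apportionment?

Webster

Adams: B 4, H 5, F 2.
Webster: B 4, H 6, F 1.
H gets 5 under Adams and 6 under Webster.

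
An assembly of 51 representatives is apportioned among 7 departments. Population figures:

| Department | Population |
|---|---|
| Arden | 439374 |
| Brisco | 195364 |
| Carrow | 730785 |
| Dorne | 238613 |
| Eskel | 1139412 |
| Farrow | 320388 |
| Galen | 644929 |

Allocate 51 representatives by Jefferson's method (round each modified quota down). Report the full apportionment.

Standard divisor 3708865/51 ≈ 72722.843; standard quotas: Arden 6.042, Brisco 2.686, Carrow 10.049, Dorne 3.281, Eskel 15.668, Farrow 4.406, Galen 8.868.
Rounding down gives 6, 2, 10, 3, 15, 4, 8 = 48 seats, so the divisor must be adjusted.
With modified divisor 66700: modified quotas Arden 6.587, Brisco 2.929, Carrow 10.956, Dorne 3.577, Eskel 17.083, Farrow 4.803, Galen 9.669.
Rounding down: Arden 6, Brisco 2, Carrow 10, Dorne 3, Eskel 17, Farrow 4, Galen 9 (total 51).

Arden=6, Brisco=2, Carrow=10, Dorne=3, Eskel=17, Farrow=4, Galen=9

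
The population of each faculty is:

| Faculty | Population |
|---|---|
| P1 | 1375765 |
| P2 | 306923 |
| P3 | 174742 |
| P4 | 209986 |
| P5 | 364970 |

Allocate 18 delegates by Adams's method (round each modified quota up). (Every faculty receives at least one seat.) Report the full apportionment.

Standard divisor 2432386/18 ≈ 135132.556; standard quotas: P1 10.181, P2 2.271, P3 1.293, P4 1.554, P5 2.701.
Rounding up gives 11, 3, 2, 2, 3 = 21 seats, so the divisor must be adjusted.
With modified divisor 162700: modified quotas P1 8.456, P2 1.886, P3 1.074, P4 1.291, P5 2.243.
Rounding up: P1 9, P2 2, P3 2, P4 2, P5 3 (total 18).

P1 9; P2 2; P3 2; P4 2; P5 3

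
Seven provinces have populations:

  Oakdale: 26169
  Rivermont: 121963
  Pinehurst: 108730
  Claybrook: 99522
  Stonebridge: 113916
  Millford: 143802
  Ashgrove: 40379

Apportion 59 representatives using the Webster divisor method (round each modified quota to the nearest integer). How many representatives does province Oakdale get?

2

Standard divisor 654481/59 ≈ 11092.898; standard quotas: Oakdale 2.359, Rivermont 10.995, Pinehurst 9.802, Claybrook 8.972, Stonebridge 10.269, Millford 12.963, Ashgrove 3.640.
Rounding to the nearest integer gives Oakdale 2, Rivermont 11, Pinehurst 10, Claybrook 9, Stonebridge 10, Millford 13, Ashgrove 4 — total 59, matching the house size, so no adjustment is needed.
Oakdale receives 2.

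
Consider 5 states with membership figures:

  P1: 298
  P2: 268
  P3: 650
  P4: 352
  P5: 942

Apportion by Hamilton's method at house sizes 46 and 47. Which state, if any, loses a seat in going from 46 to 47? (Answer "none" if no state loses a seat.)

P1

At 46 seats: P1 6, P2 5, P3 12, P4 6, P5 17.
At 47 seats: P1 5, P2 5, P3 12, P4 7, P5 18.
P1 drops from 6 to 5.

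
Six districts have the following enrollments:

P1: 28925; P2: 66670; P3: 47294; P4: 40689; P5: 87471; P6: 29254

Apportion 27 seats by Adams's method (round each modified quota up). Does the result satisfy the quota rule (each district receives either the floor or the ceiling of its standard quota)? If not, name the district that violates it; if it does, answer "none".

none

Standard quotas: P1 2.601, P2 5.994, P3 4.252, P4 3.658, P5 7.864, P6 2.630.
Adams allocation: P1 3, P2 6, P3 4, P4 4, P5 7, P6 3.
Every allocation lies between the lower and upper quota.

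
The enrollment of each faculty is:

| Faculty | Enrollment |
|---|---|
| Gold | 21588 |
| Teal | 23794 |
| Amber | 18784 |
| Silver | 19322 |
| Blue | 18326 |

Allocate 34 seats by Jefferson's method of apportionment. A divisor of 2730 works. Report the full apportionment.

Gold 7; Teal 8; Amber 6; Silver 7; Blue 6

With modified divisor 2730: modified quotas Gold 7.908, Teal 8.716, Amber 6.881, Silver 7.078, Blue 6.713.
Rounding down: Gold 7, Teal 8, Amber 6, Silver 7, Blue 6 (total 34).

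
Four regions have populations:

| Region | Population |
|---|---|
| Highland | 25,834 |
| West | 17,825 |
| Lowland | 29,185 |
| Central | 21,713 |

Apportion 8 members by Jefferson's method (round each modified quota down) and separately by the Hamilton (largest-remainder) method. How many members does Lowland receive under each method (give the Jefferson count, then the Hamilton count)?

3 and 2

Jefferson: Highland 2, West 1, Lowland 3, Central 2.
Hamilton: Highland 2, West 2, Lowland 2, Central 2.
Lowland gets 3 under Jefferson and 2 under Hamilton.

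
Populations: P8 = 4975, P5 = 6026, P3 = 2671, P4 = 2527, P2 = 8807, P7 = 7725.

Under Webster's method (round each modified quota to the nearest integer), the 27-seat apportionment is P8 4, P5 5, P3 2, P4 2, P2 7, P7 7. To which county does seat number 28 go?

P2

Priority for the next seat is population ÷ (current seats + 0.5).
Priorities: P8 1105.556, P5 1095.636, P3 1068.400, P4 1010.800, P2 1174.267, P7 1030.000.
Highest priority: P2.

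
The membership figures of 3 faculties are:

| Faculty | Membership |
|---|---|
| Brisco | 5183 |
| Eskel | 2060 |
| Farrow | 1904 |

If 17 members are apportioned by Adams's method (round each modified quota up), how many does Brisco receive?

9

Standard divisor 9147/17 ≈ 538.059; standard quotas: Brisco 9.633, Eskel 3.829, Farrow 3.539.
Rounding up gives 10, 4, 4 = 18 seats, so the divisor must be adjusted.
With modified divisor 600: modified quotas Brisco 8.638, Eskel 3.433, Farrow 3.173.
Rounding up: Brisco 9, Eskel 4, Farrow 4 (total 17).
Brisco receives 9.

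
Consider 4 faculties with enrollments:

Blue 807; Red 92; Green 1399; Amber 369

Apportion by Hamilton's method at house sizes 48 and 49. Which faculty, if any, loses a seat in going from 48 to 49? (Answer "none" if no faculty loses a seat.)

At 48 seats: Blue 14, Red 2, Green 25, Amber 7.
At 49 seats: Blue 15, Red 1, Green 26, Amber 7.
Red drops from 2 to 1.

Red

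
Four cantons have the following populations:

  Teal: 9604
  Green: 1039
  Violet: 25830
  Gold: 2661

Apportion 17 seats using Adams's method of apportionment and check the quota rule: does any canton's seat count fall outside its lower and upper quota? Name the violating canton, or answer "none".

Standard quotas: Teal 4.172, Green 0.451, Violet 11.221, Gold 1.156.
Adams allocation: Teal 4, Green 1, Violet 10, Gold 2.
Violet has quota 11.221 (lower 11, upper 12) but receives 10 — outside the quota interval.

Violet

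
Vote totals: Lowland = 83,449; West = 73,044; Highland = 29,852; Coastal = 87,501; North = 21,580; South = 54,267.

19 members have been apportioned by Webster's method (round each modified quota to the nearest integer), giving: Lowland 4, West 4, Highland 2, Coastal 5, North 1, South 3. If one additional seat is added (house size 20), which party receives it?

Priority for the next seat is population ÷ (current seats + 0.5).
Priorities: Lowland 18544.222, West 16232.000, Highland 11940.800, Coastal 15909.273, North 14386.667, South 15504.857.
Highest priority: Lowland.

Lowland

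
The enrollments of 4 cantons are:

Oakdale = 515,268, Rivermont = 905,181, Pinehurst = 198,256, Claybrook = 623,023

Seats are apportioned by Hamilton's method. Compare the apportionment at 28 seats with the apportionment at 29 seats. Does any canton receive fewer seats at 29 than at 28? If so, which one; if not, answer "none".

Pinehurst

At 28 seats: Oakdale 6, Rivermont 11, Pinehurst 3, Claybrook 8.
At 29 seats: Oakdale 7, Rivermont 12, Pinehurst 2, Claybrook 8.
Pinehurst drops from 3 to 2.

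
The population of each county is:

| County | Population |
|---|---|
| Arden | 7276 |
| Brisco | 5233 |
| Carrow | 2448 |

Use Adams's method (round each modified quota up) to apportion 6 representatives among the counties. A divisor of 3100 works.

With modified divisor 3100: modified quotas Arden 2.347, Brisco 1.688, Carrow 0.790.
Rounding up: Arden 3, Brisco 2, Carrow 1 (total 6).

Arden 3; Brisco 2; Carrow 1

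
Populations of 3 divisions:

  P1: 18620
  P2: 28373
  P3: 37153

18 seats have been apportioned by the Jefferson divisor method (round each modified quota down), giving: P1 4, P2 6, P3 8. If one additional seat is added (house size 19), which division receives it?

Priority for the next seat is population ÷ (current seats + 1).
Priorities: P1 3724.000, P2 4053.286, P3 4128.111.
Highest priority: P3.

P3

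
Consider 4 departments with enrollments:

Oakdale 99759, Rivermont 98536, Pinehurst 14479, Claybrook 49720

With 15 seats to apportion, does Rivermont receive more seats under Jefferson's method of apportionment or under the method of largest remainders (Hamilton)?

Jefferson: Oakdale 6, Rivermont 6, Pinehurst 0, Claybrook 3.
Hamilton: Oakdale 6, Rivermont 5, Pinehurst 1, Claybrook 3.
Rivermont gets 6 under Jefferson and 5 under Hamilton.

Jefferson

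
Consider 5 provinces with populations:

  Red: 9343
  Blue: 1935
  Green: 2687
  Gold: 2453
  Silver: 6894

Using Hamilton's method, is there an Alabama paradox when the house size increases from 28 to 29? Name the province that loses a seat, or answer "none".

Blue

At 28 seats: Red 11, Blue 3, Green 3, Gold 3, Silver 8.
At 29 seats: Red 12, Blue 2, Green 3, Gold 3, Silver 9.
Blue drops from 3 to 2.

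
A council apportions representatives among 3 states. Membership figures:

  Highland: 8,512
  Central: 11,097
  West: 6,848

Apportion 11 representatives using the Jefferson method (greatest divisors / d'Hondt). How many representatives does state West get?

Standard divisor 26457/11 ≈ 2405.182; standard quotas: Highland 3.539, Central 4.614, West 2.847.
Rounding down gives 3, 4, 2 = 9 seats, so the divisor must be adjusted.
With modified divisor 2200: modified quotas Highland 3.869, Central 5.044, West 3.113.
Rounding down: Highland 3, Central 5, West 3 (total 11).
West receives 3.

3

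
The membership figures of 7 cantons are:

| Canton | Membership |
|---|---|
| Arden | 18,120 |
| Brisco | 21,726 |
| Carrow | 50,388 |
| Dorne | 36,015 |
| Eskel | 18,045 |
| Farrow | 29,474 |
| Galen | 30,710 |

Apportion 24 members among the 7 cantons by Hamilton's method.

Arden: 2; Brisco: 3; Carrow: 6; Dorne: 4; Eskel: 2; Farrow: 3; Galen: 4

Total 204478; standard divisor 204478/24 ≈ 8519.917.
Standard quotas: Arden 2.1268, Brisco 2.5500, Carrow 5.9141, Dorne 4.2272, Eskel 2.1180, Farrow 3.4594, Galen 3.6045.
Lower quotas: Arden 2, Brisco 2, Carrow 5, Dorne 4, Eskel 2, Farrow 3, Galen 3 (sum 21, leaving 3 seats).
Remainders in descending order: Carrow 0.9141, Galen 0.6045, Brisco 0.5500, Farrow 0.4594, Dorne 0.2272, Arden 0.1268, Eskel 0.1180.
Largest remainders: Carrow, Galen, Brisco receive the extra seats.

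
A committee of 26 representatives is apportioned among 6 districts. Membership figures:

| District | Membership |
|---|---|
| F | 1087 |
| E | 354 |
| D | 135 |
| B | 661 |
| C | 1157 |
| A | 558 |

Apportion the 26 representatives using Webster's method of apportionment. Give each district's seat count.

Standard divisor 3952/26 ≈ 152; standard quotas: F 7.151, E 2.329, D 0.888, B 4.349, C 7.612, A 3.671.
Rounding to the nearest integer gives F 7, E 2, D 1, B 4, C 8, A 4 — total 26, matching the house size, so no adjustment is needed.

F: 7, E: 2, D: 1, B: 4, C: 8, A: 4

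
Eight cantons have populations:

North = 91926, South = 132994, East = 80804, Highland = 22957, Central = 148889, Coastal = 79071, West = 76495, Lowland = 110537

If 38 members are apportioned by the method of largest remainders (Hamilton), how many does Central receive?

7

The standard divisor is 743673/38 ≈ 19570.342.
Standard quotas: North 4.6972, South 6.7957, East 4.1289, Highland 1.1731, Central 7.6079, Coastal 4.0403, West 3.9087, Lowland 5.6482.
Lower quotas: North 4, South 6, East 4, Highland 1, Central 7, Coastal 4, West 3, Lowland 5 (sum 34, leaving 4 seats).
Remainders in descending order: West 0.9087, South 0.7957, North 0.6972, Lowland 0.6482, Central 0.6079, Highland 0.1731, East 0.1289, Coastal 0.0403.
Largest remainders: West, South, North, Lowland receive the extra seats.
Central receives 7.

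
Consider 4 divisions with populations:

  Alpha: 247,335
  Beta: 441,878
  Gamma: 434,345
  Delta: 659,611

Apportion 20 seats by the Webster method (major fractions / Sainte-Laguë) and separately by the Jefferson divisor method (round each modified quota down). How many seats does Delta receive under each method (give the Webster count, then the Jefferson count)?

7 and 8

Webster: Alpha 3, Beta 5, Gamma 5, Delta 7.
Jefferson: Alpha 2, Beta 5, Gamma 5, Delta 8.
Delta gets 7 under Webster and 8 under Jefferson.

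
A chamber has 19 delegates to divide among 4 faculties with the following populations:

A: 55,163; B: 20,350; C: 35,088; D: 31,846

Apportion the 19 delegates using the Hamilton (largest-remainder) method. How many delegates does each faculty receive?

A: 7, B: 3, C: 5, D: 4

Standard divisor: 142447 ÷ 19 ≈ 7497.211.
Standard quotas: A 7.3578, B 2.7143, C 4.6801, D 4.2477.
Lower quotas: A 7, B 2, C 4, D 4 (sum 17, leaving 2 seats).
Remainders in descending order: B 0.7143, C 0.6801, A 0.3578, D 0.2477.
Largest remainders: B, C receive the extra seats.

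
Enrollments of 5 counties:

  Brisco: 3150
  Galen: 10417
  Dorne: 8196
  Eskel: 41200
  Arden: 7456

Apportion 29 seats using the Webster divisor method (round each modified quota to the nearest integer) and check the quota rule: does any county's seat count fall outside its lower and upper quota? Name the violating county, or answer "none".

Eskel

Standard quotas: Brisco 1.297, Galen 4.290, Dorne 3.375, Eskel 16.967, Arden 3.071.
Webster allocation: Brisco 1, Galen 4, Dorne 3, Eskel 18, Arden 3.
Eskel has quota 16.967 (lower 16, upper 17) but receives 18 — outside the quota interval.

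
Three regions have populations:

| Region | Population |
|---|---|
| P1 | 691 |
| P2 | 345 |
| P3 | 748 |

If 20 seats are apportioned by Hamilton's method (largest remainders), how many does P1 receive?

8

Total 1784; standard divisor 1784/20 ≈ 89.2.
Standard quotas: P1 7.747, P2 3.868, P3 8.386.
Lower quotas: P1 7, P2 3, P3 8 (sum 18, leaving 2 seats).
Remainders in descending order: P2 0.868, P1 0.747, P3 0.386.
The surplus seats go to P2, P1.
P1 receives 8.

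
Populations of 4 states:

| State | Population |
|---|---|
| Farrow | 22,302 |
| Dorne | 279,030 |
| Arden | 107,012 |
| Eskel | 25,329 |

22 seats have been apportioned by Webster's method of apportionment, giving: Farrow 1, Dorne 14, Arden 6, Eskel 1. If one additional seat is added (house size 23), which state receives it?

Dorne

Priority for the next seat is population ÷ (current seats + 0.5).
Priorities: Farrow 14868.000, Dorne 19243.448, Arden 16463.385, Eskel 16886.000.
Highest priority: Dorne.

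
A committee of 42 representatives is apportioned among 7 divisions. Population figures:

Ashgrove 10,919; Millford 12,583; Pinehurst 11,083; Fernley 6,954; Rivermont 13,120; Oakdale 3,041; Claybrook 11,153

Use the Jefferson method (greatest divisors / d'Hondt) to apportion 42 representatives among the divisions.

Standard divisor 68853/42 ≈ 1639.357; standard quotas: Ashgrove 6.661, Millford 7.676, Pinehurst 6.761, Fernley 4.242, Rivermont 8.003, Oakdale 1.855, Claybrook 6.803.
Rounding down gives 6, 7, 6, 4, 8, 1, 6 = 38 seats, so the divisor must be adjusted.
With modified divisor 1540: modified quotas Ashgrove 7.090, Millford 8.171, Pinehurst 7.197, Fernley 4.516, Rivermont 8.519, Oakdale 1.975, Claybrook 7.242.
Rounding down: Ashgrove 7, Millford 8, Pinehurst 7, Fernley 4, Rivermont 8, Oakdale 1, Claybrook 7 (total 42).

Ashgrove=7, Millford=8, Pinehurst=7, Fernley=4, Rivermont=8, Oakdale=1, Claybrook=7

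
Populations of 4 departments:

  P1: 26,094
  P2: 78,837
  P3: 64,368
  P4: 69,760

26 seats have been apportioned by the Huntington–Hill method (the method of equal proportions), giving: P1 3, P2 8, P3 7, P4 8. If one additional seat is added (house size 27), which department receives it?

P2

Priority for the next seat is population ÷ (√(s·(s+1))).
Priorities: P1 7532.689, P2 9291.030, P3 8601.536, P4 8221.295.
Highest priority: P2.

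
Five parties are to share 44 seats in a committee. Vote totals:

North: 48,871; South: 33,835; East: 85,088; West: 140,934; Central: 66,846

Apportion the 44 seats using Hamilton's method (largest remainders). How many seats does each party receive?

Standard divisor: 375574 ÷ 44 ≈ 8535.773.
Standard quotas: North 5.7254, South 3.9639, East 9.9684, West 16.5110, Central 7.8313.
Lower quotas: North 5, South 3, East 9, West 16, Central 7 (sum 40, leaving 4 seats).
Remainders in descending order: East 0.9684, South 0.9639, Central 0.8313, North 0.7254, West 0.5110.
Largest remainders: East, South, Central, North receive the extra seats.

North=6; South=4; East=10; West=16; Central=8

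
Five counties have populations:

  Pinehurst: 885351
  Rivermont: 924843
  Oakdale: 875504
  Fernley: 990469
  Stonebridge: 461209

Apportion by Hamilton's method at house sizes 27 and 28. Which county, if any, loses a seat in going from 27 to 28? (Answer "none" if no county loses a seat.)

none

At 27 seats: Pinehurst 6, Rivermont 6, Oakdale 6, Fernley 6, Stonebridge 3.
At 28 seats: Pinehurst 6, Rivermont 6, Oakdale 6, Fernley 7, Stonebridge 3.
No county's allocation decreased.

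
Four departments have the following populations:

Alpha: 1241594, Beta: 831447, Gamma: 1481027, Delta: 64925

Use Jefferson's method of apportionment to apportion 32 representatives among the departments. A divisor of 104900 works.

Alpha=11, Beta=7, Gamma=14, Delta=0

With modified divisor 104900: modified quotas Alpha 11.836, Beta 7.926, Gamma 14.118, Delta 0.619.
Rounding down: Alpha 11, Beta 7, Gamma 14, Delta 0 (total 32).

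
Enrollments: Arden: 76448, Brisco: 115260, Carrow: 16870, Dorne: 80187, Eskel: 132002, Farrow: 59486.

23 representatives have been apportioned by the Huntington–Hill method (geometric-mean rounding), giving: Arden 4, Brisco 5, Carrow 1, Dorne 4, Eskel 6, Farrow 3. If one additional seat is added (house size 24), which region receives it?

Priority for the next seat is population ÷ (√(s·(s+1))).
Priorities: Arden 17094.292, Brisco 21043.501, Carrow 11928.891, Dorne 17930.358, Eskel 20368.351, Farrow 17172.129.
Highest priority: Brisco.

Brisco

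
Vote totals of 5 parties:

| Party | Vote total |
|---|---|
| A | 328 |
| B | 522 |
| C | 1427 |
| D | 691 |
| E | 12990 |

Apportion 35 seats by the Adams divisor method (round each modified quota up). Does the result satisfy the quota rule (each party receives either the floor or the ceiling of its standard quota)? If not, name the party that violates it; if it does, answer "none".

Standard quotas: A 0.719, B 1.145, C 3.130, D 1.516, E 28.490.
Adams allocation: A 1, B 2, C 3, D 2, E 27.
E has quota 28.490 (lower 28, upper 29) but receives 27 — outside the quota interval.

E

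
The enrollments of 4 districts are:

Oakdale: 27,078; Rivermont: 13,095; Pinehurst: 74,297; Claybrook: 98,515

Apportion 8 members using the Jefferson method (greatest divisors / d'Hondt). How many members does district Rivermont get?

0

Standard divisor 212985/8 ≈ 26623.125; standard quotas: Oakdale 1.017, Rivermont 0.492, Pinehurst 2.791, Claybrook 3.700.
Rounding down gives 1, 0, 2, 3 = 6 seats, so the divisor must be adjusted.
With modified divisor 22200: modified quotas Oakdale 1.220, Rivermont 0.590, Pinehurst 3.347, Claybrook 4.438.
Rounding down: Oakdale 1, Rivermont 0, Pinehurst 3, Claybrook 4 (total 8).
Rivermont receives 0.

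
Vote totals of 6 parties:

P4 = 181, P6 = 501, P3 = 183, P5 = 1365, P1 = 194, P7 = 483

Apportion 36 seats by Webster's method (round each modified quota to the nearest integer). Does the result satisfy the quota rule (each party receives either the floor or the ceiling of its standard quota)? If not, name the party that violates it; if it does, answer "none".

Standard quotas: P4 2.241, P6 6.204, P3 2.266, P5 16.904, P1 2.402, P7 5.981.
Webster allocation: P4 2, P6 6, P3 2, P5 18, P1 2, P7 6.
P5 has quota 16.904 (lower 16, upper 17) but receives 18 — outside the quota interval.

P5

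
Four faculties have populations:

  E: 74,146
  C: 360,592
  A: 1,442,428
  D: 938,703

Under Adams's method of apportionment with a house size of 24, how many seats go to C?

Standard divisor 2815869/24 ≈ 117327.875; standard quotas: E 0.632, C 3.073, A 12.294, D 8.001.
Rounding up gives 1, 4, 13, 9 = 27 seats, so the divisor must be adjusted.
With modified divisor 125700: modified quotas E 0.590, C 2.869, A 11.475, D 7.468.
Rounding up: E 1, C 3, A 12, D 8 (total 24).
C receives 3.

3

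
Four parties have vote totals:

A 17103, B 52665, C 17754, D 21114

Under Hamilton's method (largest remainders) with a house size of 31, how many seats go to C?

5

Total 108636; standard divisor 108636/31 ≈ 3504.387.
Standard quotas: A 4.8805, B 15.0283, C 5.0662, D 6.0250.
Lower quotas: A 4, B 15, C 5, D 6 (sum 30, leaving 1 seat).
Remainders in descending order: A 0.8805, C 0.0662, B 0.0283, D 0.0250.
Largest remainder: A receives the extra seat.
C receives 5.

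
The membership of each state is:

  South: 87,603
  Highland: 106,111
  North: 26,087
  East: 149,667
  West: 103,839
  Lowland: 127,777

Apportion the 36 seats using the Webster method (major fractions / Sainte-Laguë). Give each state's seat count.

South: 5; Highland: 6; North: 2; East: 9; West: 6; Lowland: 8

Standard divisor 601084/36 ≈ 16696.778; standard quotas: South 5.247, Highland 6.355, North 1.562, East 8.964, West 6.219, Lowland 7.653.
Rounding to the nearest integer gives South 5, Highland 6, North 2, East 9, West 6, Lowland 8 — total 36, matching the house size, so no adjustment is needed.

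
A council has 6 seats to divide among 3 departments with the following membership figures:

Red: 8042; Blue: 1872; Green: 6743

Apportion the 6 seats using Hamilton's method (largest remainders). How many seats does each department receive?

Red: 3, Blue: 1, Green: 2

Total 16657; standard divisor 16657/6 ≈ 2776.167.
Standard quotas: Red 2.8968, Blue 0.6743, Green 2.4289.
Lower quotas: Red 2, Blue 0, Green 2 (sum 4, leaving 2 seats).
Remainders in descending order: Red 0.8968, Blue 0.6743, Green 0.4289.
The surplus seats go to Red, Blue.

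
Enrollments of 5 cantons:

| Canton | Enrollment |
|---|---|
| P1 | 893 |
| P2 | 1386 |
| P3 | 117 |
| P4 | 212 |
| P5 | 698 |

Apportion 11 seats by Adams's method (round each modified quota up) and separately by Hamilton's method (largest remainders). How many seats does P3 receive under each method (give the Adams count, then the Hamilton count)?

1 and 0

Adams: P1 3, P2 4, P3 1, P4 1, P5 2.
Hamilton: P1 3, P2 5, P3 0, P4 1, P5 2.
P3 gets 1 under Adams and 0 under Hamilton.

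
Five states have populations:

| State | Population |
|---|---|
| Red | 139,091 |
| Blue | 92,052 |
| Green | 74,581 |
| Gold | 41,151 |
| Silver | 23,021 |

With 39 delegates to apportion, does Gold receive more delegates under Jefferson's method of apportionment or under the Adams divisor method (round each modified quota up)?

Jefferson: Red 15, Blue 10, Green 8, Gold 4, Silver 2.
Adams: Red 14, Blue 9, Green 8, Gold 5, Silver 3.
Gold gets 4 under Jefferson and 5 under Adams.

Adams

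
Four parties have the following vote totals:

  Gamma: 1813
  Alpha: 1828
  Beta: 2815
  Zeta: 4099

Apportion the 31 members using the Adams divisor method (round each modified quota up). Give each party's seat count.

Standard divisor 10555/31 ≈ 340.484; standard quotas: Gamma 5.325, Alpha 5.369, Beta 8.268, Zeta 12.039.
Rounding up gives 6, 6, 9, 13 = 34 seats, so the divisor must be adjusted.
With modified divisor 364.1: modified quotas Gamma 4.979, Alpha 5.021, Beta 7.731, Zeta 11.258.
Rounding up: Gamma 5, Alpha 6, Beta 8, Zeta 12 (total 31).

Gamma 5, Alpha 6, Beta 8, Zeta 12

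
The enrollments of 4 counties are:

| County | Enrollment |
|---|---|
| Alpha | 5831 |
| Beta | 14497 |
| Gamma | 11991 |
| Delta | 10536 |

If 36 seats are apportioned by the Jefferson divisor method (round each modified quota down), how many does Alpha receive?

5

Standard divisor 42855/36 ≈ 1190.417; standard quotas: Alpha 4.898, Beta 12.178, Gamma 10.073, Delta 8.851.
Rounding down gives 4, 12, 10, 8 = 34 seats, so the divisor must be adjusted.
With modified divisor 1140: modified quotas Alpha 5.115, Beta 12.717, Gamma 10.518, Delta 9.242.
Rounding down: Alpha 5, Beta 12, Gamma 10, Delta 9 (total 36).
Alpha receives 5.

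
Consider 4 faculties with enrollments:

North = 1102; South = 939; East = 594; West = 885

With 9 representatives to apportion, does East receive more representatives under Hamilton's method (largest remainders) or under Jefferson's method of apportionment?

Hamilton: North 3, South 2, East 2, West 2.
Jefferson: North 3, South 3, East 1, West 2.
East gets 2 under Hamilton and 1 under Jefferson.

Hamilton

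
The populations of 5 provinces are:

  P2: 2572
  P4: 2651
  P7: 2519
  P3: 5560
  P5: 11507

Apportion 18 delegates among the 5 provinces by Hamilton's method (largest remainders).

Total 24809; standard divisor 24809/18 ≈ 1378.278.
Standard quotas: P2 1.8661, P4 1.9234, P7 1.8276, P3 4.0340, P5 8.3488.
Lower quotas: P2 1, P4 1, P7 1, P3 4, P5 8 (sum 15, leaving 3 seats).
Remainders in descending order: P4 0.9234, P2 0.8661, P7 0.8276, P5 0.3488, P3 0.0340.
The surplus seats go to P4, P2, P7.

P2 2, P4 2, P7 2, P3 4, P5 8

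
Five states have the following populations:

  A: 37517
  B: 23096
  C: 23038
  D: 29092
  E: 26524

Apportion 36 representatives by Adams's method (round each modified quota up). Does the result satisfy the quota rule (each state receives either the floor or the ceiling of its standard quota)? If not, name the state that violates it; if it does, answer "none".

Standard quotas: A 9.698, B 5.970, C 5.955, D 7.520, E 6.856.
Adams allocation: A 10, B 6, C 6, D 7, E 7.
Every allocation lies between the lower and upper quota.

none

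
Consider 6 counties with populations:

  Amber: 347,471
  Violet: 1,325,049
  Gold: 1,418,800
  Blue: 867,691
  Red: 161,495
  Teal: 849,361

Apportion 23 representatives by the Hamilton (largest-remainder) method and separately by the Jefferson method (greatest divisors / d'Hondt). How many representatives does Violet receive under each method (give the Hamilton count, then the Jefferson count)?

6 and 7

Hamilton: Amber 2, Violet 6, Gold 6, Blue 4, Red 1, Teal 4.
Jefferson: Amber 1, Violet 7, Gold 7, Blue 4, Red 0, Teal 4.
Violet gets 6 under Hamilton and 7 under Jefferson.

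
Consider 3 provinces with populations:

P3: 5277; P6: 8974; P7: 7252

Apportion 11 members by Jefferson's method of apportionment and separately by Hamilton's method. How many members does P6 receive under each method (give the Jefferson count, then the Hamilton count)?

5 and 4

Jefferson: P3 2, P6 5, P7 4.
Hamilton: P3 3, P6 4, P7 4.
P6 gets 5 under Jefferson and 4 under Hamilton.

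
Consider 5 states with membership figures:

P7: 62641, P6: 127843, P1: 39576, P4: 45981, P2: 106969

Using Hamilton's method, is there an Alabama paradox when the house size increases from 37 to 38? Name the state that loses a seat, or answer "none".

P4

At 37 seats: P7 6, P6 12, P1 4, P4 5, P2 10.
At 38 seats: P7 6, P6 13, P1 4, P4 4, P2 11.
P4 drops from 5 to 4.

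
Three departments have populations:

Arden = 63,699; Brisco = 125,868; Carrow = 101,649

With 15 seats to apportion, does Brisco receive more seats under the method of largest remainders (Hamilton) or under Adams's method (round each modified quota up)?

Hamilton: Arden 3, Brisco 7, Carrow 5.
Adams: Arden 4, Brisco 6, Carrow 5.
Brisco gets 7 under Hamilton and 6 under Adams.

Hamilton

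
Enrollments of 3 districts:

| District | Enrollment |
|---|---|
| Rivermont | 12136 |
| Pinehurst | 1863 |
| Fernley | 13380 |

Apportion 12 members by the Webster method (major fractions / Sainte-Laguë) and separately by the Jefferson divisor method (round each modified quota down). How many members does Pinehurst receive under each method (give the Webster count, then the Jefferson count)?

Webster: Rivermont 5, Pinehurst 1, Fernley 6.
Jefferson: Rivermont 6, Pinehurst 0, Fernley 6.
Pinehurst gets 1 under Webster and 0 under Jefferson.

1 and 0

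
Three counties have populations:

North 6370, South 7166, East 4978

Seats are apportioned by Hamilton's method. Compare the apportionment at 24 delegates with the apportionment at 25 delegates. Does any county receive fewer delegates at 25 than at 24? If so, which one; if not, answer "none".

none

At 24 seats: North 8, South 9, East 7.
At 25 seats: North 8, South 10, East 7.
No county's allocation decreased.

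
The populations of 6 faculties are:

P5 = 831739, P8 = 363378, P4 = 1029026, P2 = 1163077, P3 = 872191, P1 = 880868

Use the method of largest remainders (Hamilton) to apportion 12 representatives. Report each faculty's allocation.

The standard divisor is 5140279/12 ≈ 428356.583.
Standard quotas: P5 1.9417, P8 0.8483, P4 2.4023, P2 2.7152, P3 2.0361, P1 2.0564.
Lower quotas: P5 1, P8 0, P4 2, P2 2, P3 2, P1 2 (sum 9, leaving 3 seats).
Remainders in descending order: P5 0.9417, P8 0.8483, P2 0.7152, P4 0.4023, P1 0.0564, P3 0.0361.
The surplus seats go to P5, P8, P2.

P5=2, P8=1, P4=2, P2=3, P3=2, P1=2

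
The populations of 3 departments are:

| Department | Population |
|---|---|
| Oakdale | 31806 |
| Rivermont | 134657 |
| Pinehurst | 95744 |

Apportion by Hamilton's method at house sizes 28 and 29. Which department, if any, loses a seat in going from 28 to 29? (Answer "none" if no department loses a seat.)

Oakdale

At 28 seats: Oakdale 4, Rivermont 14, Pinehurst 10.
At 29 seats: Oakdale 3, Rivermont 15, Pinehurst 11.
Oakdale drops from 4 to 3.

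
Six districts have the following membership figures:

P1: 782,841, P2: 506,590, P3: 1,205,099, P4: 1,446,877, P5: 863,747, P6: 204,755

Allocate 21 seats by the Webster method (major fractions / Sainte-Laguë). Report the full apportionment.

P1 3; P2 2; P3 5; P4 6; P5 4; P6 1

Standard divisor 5009909/21 ≈ 238567.095; standard quotas: P1 3.281, P2 2.123, P3 5.051, P4 6.065, P5 3.621, P6 0.858.
Rounding to the nearest integer gives P1 3, P2 2, P3 5, P4 6, P5 4, P6 1 — total 21, matching the house size, so no adjustment is needed.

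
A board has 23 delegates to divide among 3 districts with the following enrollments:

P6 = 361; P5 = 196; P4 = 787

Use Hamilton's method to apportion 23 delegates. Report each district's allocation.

Total 1344; standard divisor 1344/23 ≈ 58.435.
Standard quotas: P6 6.178, P5 3.354, P4 13.468.
Lower quotas: P6 6, P5 3, P4 13 (sum 22, leaving 1 seat).
Remainders in descending order: P4 0.468, P5 0.354, P6 0.178.
The surplus seat goes to P4.

P6 6, P5 3, P4 14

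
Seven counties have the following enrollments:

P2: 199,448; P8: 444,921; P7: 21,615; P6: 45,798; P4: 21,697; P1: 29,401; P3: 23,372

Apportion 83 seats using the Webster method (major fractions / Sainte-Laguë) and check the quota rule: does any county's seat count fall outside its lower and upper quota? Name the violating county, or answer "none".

P8

Standard quotas: P2 21.055, P8 46.968, P7 2.282, P6 4.835, P4 2.290, P1 3.104, P3 2.467.
Webster allocation: P2 21, P8 48, P7 2, P6 5, P4 2, P1 3, P3 2.
P8 has quota 46.968 (lower 46, upper 47) but receives 48 — outside the quota interval.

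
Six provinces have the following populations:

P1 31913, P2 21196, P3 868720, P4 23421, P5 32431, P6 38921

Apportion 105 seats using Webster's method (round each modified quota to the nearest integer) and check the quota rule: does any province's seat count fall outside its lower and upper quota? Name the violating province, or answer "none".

P3

Standard quotas: P1 3.296, P2 2.189, P3 89.726, P4 2.419, P5 3.350, P6 4.020.
Webster allocation: P1 3, P2 2, P3 91, P4 2, P5 3, P6 4.
P3 has quota 89.726 (lower 89, upper 90) but receives 91 — outside the quota interval.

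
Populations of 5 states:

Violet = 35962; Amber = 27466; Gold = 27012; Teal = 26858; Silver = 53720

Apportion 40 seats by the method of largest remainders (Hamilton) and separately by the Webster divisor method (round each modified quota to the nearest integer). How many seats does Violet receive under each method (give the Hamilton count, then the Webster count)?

Hamilton: Violet 8, Amber 7, Gold 6, Teal 6, Silver 13.
Webster: Violet 9, Amber 6, Gold 6, Teal 6, Silver 13.
Violet gets 8 under Hamilton and 9 under Webster.

8 and 9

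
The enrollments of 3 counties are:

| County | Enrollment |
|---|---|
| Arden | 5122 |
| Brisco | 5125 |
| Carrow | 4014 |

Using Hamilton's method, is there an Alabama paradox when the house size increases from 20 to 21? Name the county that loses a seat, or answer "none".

none

At 20 seats: Arden 7, Brisco 7, Carrow 6.
At 21 seats: Arden 7, Brisco 8, Carrow 6.
No county's allocation decreased.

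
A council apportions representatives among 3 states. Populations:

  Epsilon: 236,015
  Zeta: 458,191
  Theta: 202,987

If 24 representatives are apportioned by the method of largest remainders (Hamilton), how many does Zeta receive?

Total 897193; standard divisor 897193/24 ≈ 37383.042.
Standard quotas: Epsilon 6.3134, Zeta 12.2567, Theta 5.4299.
Lower quotas: Epsilon 6, Zeta 12, Theta 5 (sum 23, leaving 1 seat).
Remainders in descending order: Theta 0.4299, Epsilon 0.3134, Zeta 0.2567.
The surplus seat goes to Theta.
Zeta receives 12.

12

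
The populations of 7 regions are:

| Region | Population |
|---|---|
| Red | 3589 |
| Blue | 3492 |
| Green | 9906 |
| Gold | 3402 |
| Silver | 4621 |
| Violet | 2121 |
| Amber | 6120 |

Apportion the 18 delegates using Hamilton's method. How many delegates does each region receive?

Red=2, Blue=2, Green=5, Gold=2, Silver=3, Violet=1, Amber=3

Total 33251; standard divisor 33251/18 ≈ 1847.278.
Standard quotas: Red 1.9429, Blue 1.8903, Green 5.3625, Gold 1.8416, Silver 2.5015, Violet 1.1482, Amber 3.3130.
Lower quotas: Red 1, Blue 1, Green 5, Gold 1, Silver 2, Violet 1, Amber 3 (sum 14, leaving 4 seats).
Remainders in descending order: Red 0.9429, Blue 0.8903, Gold 0.8416, Silver 0.5015, Green 0.3625, Amber 0.3130, Violet 0.1482.
Largest remainders: Red, Blue, Gold, Silver receive the extra seats.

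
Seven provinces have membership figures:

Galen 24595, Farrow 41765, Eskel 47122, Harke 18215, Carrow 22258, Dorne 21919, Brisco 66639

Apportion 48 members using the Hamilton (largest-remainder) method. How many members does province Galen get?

5

The standard divisor is 242513/48 ≈ 5052.354.
Standard quotas: Galen 4.8680, Farrow 8.2664, Eskel 9.3267, Harke 3.6053, Carrow 4.4055, Dorne 4.3384, Brisco 13.1897.
Lower quotas: Galen 4, Farrow 8, Eskel 9, Harke 3, Carrow 4, Dorne 4, Brisco 13 (sum 45, leaving 3 seats).
Remainders in descending order: Galen 0.8680, Harke 0.6053, Carrow 0.4055, Dorne 0.3384, Eskel 0.3267, Farrow 0.2664, Brisco 0.1897.
The surplus seats go to Galen, Harke, Carrow.
Galen receives 5.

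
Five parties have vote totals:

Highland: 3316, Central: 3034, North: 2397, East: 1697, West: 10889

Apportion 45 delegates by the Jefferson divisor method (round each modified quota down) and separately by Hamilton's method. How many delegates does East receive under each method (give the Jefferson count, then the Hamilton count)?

Jefferson: Highland 7, Central 6, North 5, East 3, West 24.
Hamilton: Highland 7, Central 6, North 5, East 4, West 23.
East gets 3 under Jefferson and 4 under Hamilton.

3 and 4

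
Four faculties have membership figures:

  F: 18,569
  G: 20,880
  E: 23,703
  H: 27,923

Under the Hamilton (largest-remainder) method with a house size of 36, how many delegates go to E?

Standard divisor: 91075 ÷ 36 ≈ 2529.861.
Standard quotas: F 7.3399, G 8.2534, E 9.3693, H 11.0374.
Lower quotas: F 7, G 8, E 9, H 11 (sum 35, leaving 1 seat).
Remainders in descending order: E 0.3693, F 0.3399, G 0.2534, H 0.0374.
The surplus seat goes to E.
E receives 10.

10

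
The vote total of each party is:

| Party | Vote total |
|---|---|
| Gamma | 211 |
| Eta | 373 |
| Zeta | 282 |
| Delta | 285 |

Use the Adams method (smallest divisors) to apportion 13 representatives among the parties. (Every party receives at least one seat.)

Standard divisor 1151/13 ≈ 88.538; standard quotas: Gamma 2.383, Eta 4.213, Zeta 3.185, Delta 3.219.
Rounding up gives 3, 5, 4, 4 = 16 seats, so the divisor must be adjusted.
With modified divisor 100: modified quotas Gamma 2.110, Eta 3.730, Zeta 2.820, Delta 2.850.
Rounding up: Gamma 3, Eta 4, Zeta 3, Delta 3 (total 13).

Gamma 3, Eta 4, Zeta 3, Delta 3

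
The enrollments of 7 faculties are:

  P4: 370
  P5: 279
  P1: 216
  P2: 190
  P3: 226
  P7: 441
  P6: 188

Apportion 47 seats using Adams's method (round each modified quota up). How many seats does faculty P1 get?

5

Standard divisor 1910/47 ≈ 40.638; standard quotas: P4 9.105, P5 6.865, P1 5.315, P2 4.675, P3 5.561, P7 10.852, P6 4.626.
Rounding up gives 10, 7, 6, 5, 6, 11, 5 = 50 seats, so the divisor must be adjusted.
With modified divisor 45: modified quotas P4 8.222, P5 6.200, P1 4.800, P2 4.222, P3 5.022, P7 9.800, P6 4.178.
Rounding up: P4 9, P5 7, P1 5, P2 5, P3 6, P7 10, P6 5 (total 47).
P1 receives 5.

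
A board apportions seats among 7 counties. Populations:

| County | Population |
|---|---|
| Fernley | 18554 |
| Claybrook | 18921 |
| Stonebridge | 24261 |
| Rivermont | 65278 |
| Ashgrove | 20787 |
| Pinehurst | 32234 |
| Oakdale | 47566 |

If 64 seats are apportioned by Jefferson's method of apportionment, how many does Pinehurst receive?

Standard divisor 227601/64 ≈ 3556.266; standard quotas: Fernley 5.217, Claybrook 5.320, Stonebridge 6.822, Rivermont 18.356, Ashgrove 5.845, Pinehurst 9.064, Oakdale 13.375.
Rounding down gives 5, 5, 6, 18, 5, 9, 13 = 61 seats, so the divisor must be adjusted.
With modified divisor 3420: modified quotas Fernley 5.425, Claybrook 5.532, Stonebridge 7.094, Rivermont 19.087, Ashgrove 6.078, Pinehurst 9.425, Oakdale 13.908.
Rounding down: Fernley 5, Claybrook 5, Stonebridge 7, Rivermont 19, Ashgrove 6, Pinehurst 9, Oakdale 13 (total 64).
Pinehurst receives 9.

9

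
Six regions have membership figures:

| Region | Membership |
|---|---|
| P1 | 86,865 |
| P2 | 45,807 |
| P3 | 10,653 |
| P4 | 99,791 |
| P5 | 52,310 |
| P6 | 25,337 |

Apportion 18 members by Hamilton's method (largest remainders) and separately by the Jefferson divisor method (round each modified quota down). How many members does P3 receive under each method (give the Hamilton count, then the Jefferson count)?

Hamilton: P1 5, P2 2, P3 1, P4 6, P5 3, P6 1.
Jefferson: P1 5, P2 3, P3 0, P4 6, P5 3, P6 1.
P3 gets 1 under Hamilton and 0 under Jefferson.

1 and 0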